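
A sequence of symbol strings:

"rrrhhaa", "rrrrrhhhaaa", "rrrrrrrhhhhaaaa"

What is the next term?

Each string has the form r^{2n+1} h^{n+1} a^{n+1} (n = 1, 2, …).
At n = 4 the blocks have lengths 9, 5, 5.

rrrrrrrrrhhhhhaaaaa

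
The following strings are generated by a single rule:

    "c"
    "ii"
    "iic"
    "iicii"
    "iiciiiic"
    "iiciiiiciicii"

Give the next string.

iiciiiiciiciiiiciiiic

From term 3 onward, concatenate the last term with the second-to-last: ii·c = iic, iic·ii = iicii, …
Continuing: iiciiiiciicii · iiciiiic gives term 7.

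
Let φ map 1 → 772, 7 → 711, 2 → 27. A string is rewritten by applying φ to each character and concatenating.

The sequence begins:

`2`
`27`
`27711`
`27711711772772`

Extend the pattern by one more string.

277117117727727117727727117112771171127

Replace each of the 14 characters of 27711711772772 in place — 27 711 711 772 772 711 772 772 711 711 27 711 711 27 — and concatenate.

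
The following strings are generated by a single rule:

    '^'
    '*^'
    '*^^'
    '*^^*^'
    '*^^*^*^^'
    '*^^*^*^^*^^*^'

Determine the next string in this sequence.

Each term (from the third on) is the previous term followed by the one before it: term 3 = *^·^ = *^^.
The next term joins *^^*^*^^*^^*^ and *^^*^*^^.

*^^*^*^^*^^*^*^^*^*^^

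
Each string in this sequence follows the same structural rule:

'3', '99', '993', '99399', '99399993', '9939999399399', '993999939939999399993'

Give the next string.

This is a Fibonacci-style word recurrence s(k) = s(k−1)·s(k−2): e.g. 99·3 = 993.
Continuing: 993999939939999399993 · 9939999399399 gives term 8.

9939999399399993999939939999399399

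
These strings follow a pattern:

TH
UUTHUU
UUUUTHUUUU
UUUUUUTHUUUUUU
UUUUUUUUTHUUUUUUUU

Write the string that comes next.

Each term wraps the previous one in UU on the left and UU on the right.
One more step from UUUUUUUUTHUUUUUUUU gives the answer.

UUUUUUUUUUTHUUUUUUUUUU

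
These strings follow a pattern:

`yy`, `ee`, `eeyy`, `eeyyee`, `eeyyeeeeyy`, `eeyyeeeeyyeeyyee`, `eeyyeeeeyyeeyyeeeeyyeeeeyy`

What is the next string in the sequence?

eeyyeeeeyyeeyyeeeeyyeeeeyyeeyyeeeeyyeeyyee

Each term (from the third on) is the previous term followed by the one before it: term 3 = ee·yy = eeyy.
So term 8 is eeyyeeeeyyeeyyeeeeyyeeeeyy·eeyyeeeeyyeeyyee.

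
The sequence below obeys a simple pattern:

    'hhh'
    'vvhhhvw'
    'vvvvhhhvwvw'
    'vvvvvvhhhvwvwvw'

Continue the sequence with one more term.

vvvvvvvvhhhvwvwvwvw

Every step adds vv to the front and vw to the end of the previous string.
So the next term is vv·vvvvvvhhhvwvwvw·vw.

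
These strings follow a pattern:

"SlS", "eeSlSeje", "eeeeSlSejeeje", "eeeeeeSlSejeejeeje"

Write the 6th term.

Each term wraps the previous one in ee on the left and eje on the right.
From eeeeeeSlSejeejeeje, 2 further steps: eeeeeeSlSejeejeeje → eeeeeeeeSlSejeejeejeeje → (answer).

eeeeeeeeeeSlSejeejeejeejeeje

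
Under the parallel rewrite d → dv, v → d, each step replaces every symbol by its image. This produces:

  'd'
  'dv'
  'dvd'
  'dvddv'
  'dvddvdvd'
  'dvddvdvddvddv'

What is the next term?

φ(dvddvdvddvddv) expands symbol-by-symbol to dv d dv dv d dv d dv dv d dv dv d; joining the 13 pieces gives the next term.

dvddvdvddvddvdvddvdvd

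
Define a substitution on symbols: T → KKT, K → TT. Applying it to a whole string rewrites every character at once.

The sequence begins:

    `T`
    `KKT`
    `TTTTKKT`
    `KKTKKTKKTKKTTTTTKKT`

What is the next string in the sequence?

Applying the rule to each of the 19 symbols of KKTKKTKKTKKTTTTTKKT gives the pieces TT TT KKT TT TT KKT TT TT KKT TT TT KKT KKT KKT KKT KKT TT TT KKT, which concatenate to the answer.

TTTTKKTTTTTKKTTTTTKKTTTTTKKTKKTKKTKKTKKTTTTTKKT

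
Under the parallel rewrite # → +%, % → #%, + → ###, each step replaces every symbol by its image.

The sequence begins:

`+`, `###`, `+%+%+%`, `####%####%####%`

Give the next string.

φ(####%####%####%) expands symbol-by-symbol to +% +% +% +% #% +% +% +% +% #% +% +% +% +% #%; joining the 15 pieces gives the next term.

+%+%+%+%#%+%+%+%+%#%+%+%+%+%#%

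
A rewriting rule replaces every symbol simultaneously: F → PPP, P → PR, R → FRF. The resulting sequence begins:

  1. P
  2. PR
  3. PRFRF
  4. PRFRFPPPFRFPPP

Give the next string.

PRFRFPPPFRFPPPPRPRPRPPPFRFPPPPRPRPR

Replace each of the 14 characters of PRFRFPPPFRFPPP in place — PR FRF PPP FRF PPP PR PR PR PPP FRF PPP PR PR PR — and concatenate.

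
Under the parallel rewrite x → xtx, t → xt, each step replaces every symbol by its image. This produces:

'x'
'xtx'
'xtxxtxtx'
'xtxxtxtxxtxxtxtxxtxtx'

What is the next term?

xtxxtxtxxtxxtxtxxtxtxxtxxtxtxxtxxtxtxxtxtxxtxxtxtxxtxtx

φ(xtxxtxtxxtxxtxtxxtxtx) expands symbol-by-symbol to xtx xt xtx xtx xt xtx xt xtx xtx xt xtx xtx xt xtx xt xtx xtx xt xtx xt xtx; joining the 21 pieces gives the next term.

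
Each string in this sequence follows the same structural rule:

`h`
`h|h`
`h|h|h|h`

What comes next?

Each string is two copies of the previous one joined by '|'.
Doubling h|h|h|h with '|' between the halves:

h|h|h|h|h|h|h|h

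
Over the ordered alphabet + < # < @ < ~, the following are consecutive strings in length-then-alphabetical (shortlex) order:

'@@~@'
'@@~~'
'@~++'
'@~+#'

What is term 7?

Advancing 3 positions from @~+# through @~+# → @~+@ → @~+~ reaches term 7.

@~#+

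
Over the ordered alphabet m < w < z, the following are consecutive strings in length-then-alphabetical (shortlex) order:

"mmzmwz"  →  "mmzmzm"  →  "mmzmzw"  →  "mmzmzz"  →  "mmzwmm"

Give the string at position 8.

mmzwwm

Advancing 3 positions from mmzwmm through mmzwmm → mmzwmw → mmzwmz reaches term 8.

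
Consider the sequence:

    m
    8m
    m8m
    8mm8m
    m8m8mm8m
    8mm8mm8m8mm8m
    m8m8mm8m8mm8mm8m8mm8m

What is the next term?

This is a Fibonacci-style word recurrence s(k) = s(k−2)·s(k−1): e.g. m·8m = m8m.
Continuing: 8mm8mm8m8mm8m · m8m8mm8m8mm8mm8m8mm8m gives term 8.

8mm8mm8m8mm8mm8m8mm8m8mm8mm8m8mm8m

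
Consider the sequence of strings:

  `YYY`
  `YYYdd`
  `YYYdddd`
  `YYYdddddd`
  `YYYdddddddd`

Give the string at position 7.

YYYdddddddddddd

Each term is the previous one with dd appended.
From YYYdddddddd, 2 further steps: YYYdddddddd → YYYdddddddddd → (answer).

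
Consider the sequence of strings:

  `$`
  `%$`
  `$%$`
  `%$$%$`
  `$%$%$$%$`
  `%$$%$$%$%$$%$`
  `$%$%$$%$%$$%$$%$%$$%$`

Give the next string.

%$$%$$%$%$$%$$%$%$$%$%$$%$$%$%$$%$

Each term (from the third on) is the two preceding terms concatenated in order: term 3 = $·%$ = $%$.
The next term joins %$$%$$%$%$$%$ and $%$%$$%$%$$%$$%$%$$%$.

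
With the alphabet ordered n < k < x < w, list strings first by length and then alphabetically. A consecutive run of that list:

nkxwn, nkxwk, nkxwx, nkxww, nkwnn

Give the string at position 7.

Stepping forward 2 times from nkwnn: nkwnn → nkwnk, then the target.

nkwnx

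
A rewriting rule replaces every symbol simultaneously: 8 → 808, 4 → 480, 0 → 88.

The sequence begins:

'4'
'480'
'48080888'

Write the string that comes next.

Apply φ to 48080888 symbol by symbol: 4→480, 8→808, 0→88, 8→808, 0→88, 8→808, 8→808, 8→808; joined: 480 808 88 808 88 808 808 808.

4808088880888808808808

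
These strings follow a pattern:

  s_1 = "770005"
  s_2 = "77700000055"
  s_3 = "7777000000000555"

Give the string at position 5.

77777700000000000000055555

Each string has the form 7^{n+1} 0^{3n} 5^{n} (n = 1, 2, …).
Setting n = 5 gives 6, 15, 5 characters in each block.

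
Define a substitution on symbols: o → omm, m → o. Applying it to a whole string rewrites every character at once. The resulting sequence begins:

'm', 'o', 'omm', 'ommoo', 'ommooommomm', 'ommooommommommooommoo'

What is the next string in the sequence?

Applying the rule to each of the 21 symbols of ommooommommommooommoo gives the pieces omm o o omm omm omm o o omm o o omm o o omm omm omm o o omm omm, which concatenate to the answer.

ommooommommommooommooommooommommommooommomm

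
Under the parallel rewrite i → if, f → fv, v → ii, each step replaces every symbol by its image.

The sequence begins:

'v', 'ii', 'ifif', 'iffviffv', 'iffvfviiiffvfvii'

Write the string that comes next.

iffvfviifviiifififfvfviifviiifif

Replace each of the 16 characters of iffvfviiiffvfvii in place — if fv fv ii fv ii if if if fv fv ii fv ii if if — and concatenate.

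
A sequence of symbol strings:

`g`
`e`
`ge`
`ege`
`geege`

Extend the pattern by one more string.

egegeege

Each term (from the third on) is the two preceding terms concatenated in order: term 3 = g·e = ge.
Continuing: ege · geege gives term 6.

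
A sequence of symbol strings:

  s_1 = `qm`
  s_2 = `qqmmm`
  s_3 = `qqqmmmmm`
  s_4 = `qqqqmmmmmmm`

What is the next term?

Each string has the form q^{n} m^{2n-1} (n = 1, 2, …).
Setting n = 5 gives 5, 9 characters in each block.

qqqqqmmmmmmmmm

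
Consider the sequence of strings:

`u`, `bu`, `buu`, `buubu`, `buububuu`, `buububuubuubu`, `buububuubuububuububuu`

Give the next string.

This is a Fibonacci-style word recurrence s(k) = s(k−1)·s(k−2): e.g. bu·u = buu.
The next term joins buububuubuububuububuu and buububuubuubu.

buububuubuububuububuubuububuubuubu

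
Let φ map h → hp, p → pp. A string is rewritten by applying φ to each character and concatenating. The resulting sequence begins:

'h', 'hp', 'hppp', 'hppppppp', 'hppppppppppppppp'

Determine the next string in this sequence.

Applying the rule to each of the 16 symbols of hppppppppppppppp gives the pieces hp pp pp pp pp pp pp pp pp pp pp pp pp pp pp pp, which concatenate to the answer.

hppppppppppppppppppppppppppppppp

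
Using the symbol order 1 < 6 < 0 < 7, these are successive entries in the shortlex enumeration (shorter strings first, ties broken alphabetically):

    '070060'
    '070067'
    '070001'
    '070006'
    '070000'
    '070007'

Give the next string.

Find the rightmost character of 070007 below 7, bump it to the next letter, and reset everything to its right to 1.

070071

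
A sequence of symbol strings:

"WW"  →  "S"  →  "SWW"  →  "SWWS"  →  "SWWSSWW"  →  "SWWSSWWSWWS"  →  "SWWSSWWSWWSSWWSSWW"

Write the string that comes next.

SWWSSWWSWWSSWWSSWWSWWSSWWSWWS

From term 3 onward, concatenate the last term with the second-to-last: S·WW = SWW, SWW·S = SWWS, …
The next term joins SWWSSWWSWWSSWWSSWW and SWWSSWWSWWS.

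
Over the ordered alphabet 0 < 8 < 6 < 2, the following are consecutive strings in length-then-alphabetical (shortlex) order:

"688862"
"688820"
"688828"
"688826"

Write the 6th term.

688600

Stepping forward 2 times from 688826: 688826 → 688822, then the target.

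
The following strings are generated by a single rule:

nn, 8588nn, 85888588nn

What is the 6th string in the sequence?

The strings grow by a fixed prefix 8588 each time.
From 85888588nn, 3 further steps: 85888588nn → 858885888588nn → 8588858885888588nn → (answer).

85888588858885888588nn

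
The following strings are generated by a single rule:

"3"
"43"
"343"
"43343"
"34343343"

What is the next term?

Each term (from the third on) is the two preceding terms concatenated in order: term 3 = 3·43 = 343.
The next term joins 43343 and 34343343.

4334334343343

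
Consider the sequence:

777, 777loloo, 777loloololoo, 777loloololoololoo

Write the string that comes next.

Every step adds loloo to the end: s(k+1) = s(k)·loloo.
One more step from 777loloololoololoo gives the answer.

777loloololoololoololoo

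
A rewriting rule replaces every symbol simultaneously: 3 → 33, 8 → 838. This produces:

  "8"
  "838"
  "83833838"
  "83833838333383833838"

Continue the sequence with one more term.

838338383333838338383333333383833838333383833838

φ(83833838333383833838) expands symbol-by-symbol to 838 33 838 33 33 838 33 838 33 33 33 33 838 33 838 33 33 838 33 838; joining the 20 pieces gives the next term.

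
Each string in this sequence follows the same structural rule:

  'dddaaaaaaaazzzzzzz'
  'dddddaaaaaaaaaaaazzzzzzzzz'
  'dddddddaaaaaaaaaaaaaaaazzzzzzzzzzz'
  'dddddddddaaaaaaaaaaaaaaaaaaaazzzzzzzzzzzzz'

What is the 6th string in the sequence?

dddddddddddddaaaaaaaaaaaaaaaaaaaaaaaaaaaazzzzzzzzzzzzzzzzz

Reading off run lengths: d runs 3, 5, 7, 9; a runs 8, 12, 16, 20; z runs 7, 9, 11, 13 — each is linear in n, where the shown terms are n = 2, 3, 4, 5.
At n = 7 the blocks have lengths 13, 28, 17.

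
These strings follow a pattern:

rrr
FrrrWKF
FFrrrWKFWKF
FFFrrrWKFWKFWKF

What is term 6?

Every step adds F to the front and WKF to the end of the previous string.
From FFFrrrWKFWKFWKF, 2 further steps: FFFrrrWKFWKFWKF → FFFFrrrWKFWKFWKFWKF → (answer).

FFFFFrrrWKFWKFWKFWKFWKF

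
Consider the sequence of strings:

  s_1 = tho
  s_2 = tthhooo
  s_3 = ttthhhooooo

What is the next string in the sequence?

tttthhhhooooooo

The n-th term is n t's then n h's then 2n-1 o's (n = 1, 2, …).
Setting n = 4 gives 4, 4, 7 characters in each block.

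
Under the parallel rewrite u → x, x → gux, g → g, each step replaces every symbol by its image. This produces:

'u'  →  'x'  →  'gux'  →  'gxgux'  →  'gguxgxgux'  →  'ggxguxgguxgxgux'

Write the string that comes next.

Applying the rule to each of the 15 symbols of ggxguxgguxgxgux gives the pieces g g gux g x gux g g x gux g gux g x gux, which concatenate to the answer.

ggguxgxguxggxguxgguxgxgux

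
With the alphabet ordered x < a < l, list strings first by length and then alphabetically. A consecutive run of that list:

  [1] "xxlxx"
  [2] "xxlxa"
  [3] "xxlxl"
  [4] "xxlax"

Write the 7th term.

Stepping forward 3 times from xxlax: xxlax → xxlaa → xxlal, then the target.

xxllx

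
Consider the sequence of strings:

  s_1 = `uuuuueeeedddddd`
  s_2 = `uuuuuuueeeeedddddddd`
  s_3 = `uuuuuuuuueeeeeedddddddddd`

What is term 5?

Term n consists of 2n-1 u's, followed by n+1 e's, followed by 2n d's, where the shown terms are n = 3, 4, 5.
Setting n = 7 gives 13, 8, 14 characters in each block.

uuuuuuuuuuuuueeeeeeeedddddddddddddd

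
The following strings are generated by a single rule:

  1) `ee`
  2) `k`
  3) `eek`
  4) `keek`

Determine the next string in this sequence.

eekkeek

From term 3 onward, concatenate the second-to-last term with the last: ee·k = eek, k·eek = keek, …
The next term joins eek and keek.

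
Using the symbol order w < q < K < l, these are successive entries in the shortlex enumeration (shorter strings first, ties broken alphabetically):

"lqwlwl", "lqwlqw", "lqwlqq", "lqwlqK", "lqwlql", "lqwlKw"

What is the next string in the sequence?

lqwlKq

The successor of lqwlKw increments the rightmost position that isn't already l and resets every position after it to w.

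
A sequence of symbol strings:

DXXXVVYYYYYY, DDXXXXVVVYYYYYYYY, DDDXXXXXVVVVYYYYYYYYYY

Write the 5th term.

DDDDDXXXXXXXVVVVVVYYYYYYYYYYYYYY

Reading off run lengths: D runs 1, 2, 3; X runs 3, 4, 5; V runs 2, 3, 4; Y runs 6, 8, 10 — each is linear in n, where the shown terms are n = 2, 3, 4.
At n = 6 the blocks have lengths 5, 7, 6, 14.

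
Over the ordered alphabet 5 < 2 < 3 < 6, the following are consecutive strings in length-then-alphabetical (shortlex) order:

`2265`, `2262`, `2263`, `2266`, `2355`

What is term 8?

2356

Continuing the enumeration 3 steps past 2355: 2355 → 2352 → 2353 → (answer).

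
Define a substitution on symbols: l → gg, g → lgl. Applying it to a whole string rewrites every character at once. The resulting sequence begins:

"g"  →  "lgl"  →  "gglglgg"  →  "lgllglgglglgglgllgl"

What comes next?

gglglgggglglgglgllglgglglgglgllglgglglgggglglgg

Applying the rule to each of the 19 symbols of lgllglgglglgglgllgl gives the pieces gg lgl gg gg lgl gg lgl lgl gg lgl gg lgl lgl gg lgl gg gg lgl gg, which concatenate to the answer.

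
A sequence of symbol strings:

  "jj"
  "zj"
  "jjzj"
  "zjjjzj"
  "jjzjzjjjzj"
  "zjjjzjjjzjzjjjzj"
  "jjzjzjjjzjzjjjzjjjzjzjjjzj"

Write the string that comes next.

From term 3 onward, concatenate the second-to-last term with the last: jj·zj = jjzj, zj·jjzj = zjjjzj, …
So term 8 is zjjjzjjjzjzjjjzj·jjzjzjjjzjzjjjzjjjzjzjjjzj.

zjjjzjjjzjzjjjzjjjzjzjjjzjzjjjzjjjzjzjjjzj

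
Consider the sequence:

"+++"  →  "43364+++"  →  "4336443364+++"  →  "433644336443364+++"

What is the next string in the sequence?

The strings grow by a fixed prefix 43364 each time.
One more step from 433644336443364+++ gives the answer.

43364433644336443364+++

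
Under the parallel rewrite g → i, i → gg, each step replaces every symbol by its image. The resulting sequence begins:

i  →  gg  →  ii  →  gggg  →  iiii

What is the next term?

gggggggg

Rewriting each symbol of iiii: i→gg, i→gg, i→gg, i→gg, which concatenates to gg gg gg gg.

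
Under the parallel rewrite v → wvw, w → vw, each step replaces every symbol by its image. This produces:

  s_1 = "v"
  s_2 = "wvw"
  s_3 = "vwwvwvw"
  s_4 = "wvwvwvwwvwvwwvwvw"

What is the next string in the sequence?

Replace each of the 17 characters of wvwvwvwwvwvwwvwvw in place — vw wvw vw wvw vw wvw vw vw wvw vw wvw vw vw wvw vw wvw vw — and concatenate.

vwwvwvwwvwvwwvwvwvwwvwvwwvwvwvwwvwvwwvwvw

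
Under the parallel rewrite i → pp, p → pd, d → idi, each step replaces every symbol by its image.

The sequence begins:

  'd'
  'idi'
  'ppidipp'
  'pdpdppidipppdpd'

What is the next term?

pdidipdidipdpdppidipppdpdpdidipdidi

φ(pdpdppidipppdpd) expands symbol-by-symbol to pd idi pd idi pd pd pp idi pp pd pd pd idi pd idi; joining the 15 pieces gives the next term.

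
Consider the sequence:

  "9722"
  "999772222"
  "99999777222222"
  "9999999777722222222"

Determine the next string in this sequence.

999999999777772222222222

The n-th term is 2n-1 9's then n 7's then 2n 2's (n = 1, 2, …).
Setting n = 5 gives 9, 5, 10 characters in each block.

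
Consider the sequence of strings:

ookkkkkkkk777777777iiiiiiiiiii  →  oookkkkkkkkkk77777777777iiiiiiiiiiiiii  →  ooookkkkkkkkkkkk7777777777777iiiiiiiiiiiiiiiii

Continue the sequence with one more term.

oooookkkkkkkkkkkkkk777777777777777iiiiiiiiiiiiiiiiiiii

Term n consists of n-1 o's, followed by 2n+2 k's, followed by 2n+3 7's, followed by 3n+2 i's, where the shown terms are n = 3, 4, 5.
At n = 6 the blocks have lengths 5, 14, 15, 20.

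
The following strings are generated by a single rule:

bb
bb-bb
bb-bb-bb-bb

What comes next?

Each string is two copies of the previous one joined by '-'.
Doubling bb-bb-bb-bb with '-' between the halves:

bb-bb-bb-bb-bb-bb-bb-bb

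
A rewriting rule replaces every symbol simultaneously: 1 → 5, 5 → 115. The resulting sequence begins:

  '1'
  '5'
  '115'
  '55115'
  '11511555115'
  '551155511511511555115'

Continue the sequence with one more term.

1151155511511511555115551155511511511555115

φ(551155511511511555115) expands symbol-by-symbol to 115 115 5 5 115 115 115 5 5 115 5 5 115 5 5 115 115 115 5 5 115; joining the 21 pieces gives the next term.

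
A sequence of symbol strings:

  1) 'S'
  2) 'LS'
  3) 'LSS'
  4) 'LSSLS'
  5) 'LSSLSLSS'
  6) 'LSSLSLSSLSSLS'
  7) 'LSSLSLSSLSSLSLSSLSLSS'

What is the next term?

LSSLSLSSLSSLSLSSLSLSSLSSLSLSSLSSLS

This is a Fibonacci-style word recurrence s(k) = s(k−1)·s(k−2): e.g. LS·S = LSS.
Continuing: LSSLSLSSLSSLSLSSLSLSS · LSSLSLSSLSSLS gives term 8.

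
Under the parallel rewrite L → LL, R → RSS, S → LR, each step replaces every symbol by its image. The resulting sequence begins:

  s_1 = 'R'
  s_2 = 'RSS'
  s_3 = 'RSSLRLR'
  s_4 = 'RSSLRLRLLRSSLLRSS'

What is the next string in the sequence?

φ(RSSLRLRLLRSSLLRSS) expands symbol-by-symbol to RSS LR LR LL RSS LL RSS LL LL RSS LR LR LL LL RSS LR LR; joining the 17 pieces gives the next term.

RSSLRLRLLRSSLLRSSLLLLRSSLRLRLLLLRSSLRLR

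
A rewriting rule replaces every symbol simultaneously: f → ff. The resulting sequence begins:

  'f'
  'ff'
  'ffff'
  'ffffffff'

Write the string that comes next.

ffffffffffffffff

Rewriting each symbol of ffffffff: f→ff, f→ff, f→ff, f→ff, f→ff, f→ff, f→ff, f→ff, which concatenates to ff ff ff ff ff ff ff ff.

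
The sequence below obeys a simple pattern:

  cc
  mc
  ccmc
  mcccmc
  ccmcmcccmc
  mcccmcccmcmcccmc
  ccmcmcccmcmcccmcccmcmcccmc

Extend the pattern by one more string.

Each term (from the third on) is the two preceding terms concatenated in order: term 3 = cc·mc = ccmc.
So term 8 is mcccmcccmcmcccmc·ccmcmcccmcmcccmcccmcmcccmc.

mcccmcccmcmcccmcccmcmcccmcmcccmcccmcmcccmc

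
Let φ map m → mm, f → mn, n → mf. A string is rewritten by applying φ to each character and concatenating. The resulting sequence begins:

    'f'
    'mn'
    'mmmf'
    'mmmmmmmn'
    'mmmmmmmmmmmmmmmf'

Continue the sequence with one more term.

Rewriting the 16 symbols of mmmmmmmmmmmmmmmf one by one yields mm mm mm mm mm mm mm mm mm mm mm mm mm mm mm mn; concatenated:

mmmmmmmmmmmmmmmmmmmmmmmmmmmmmmmn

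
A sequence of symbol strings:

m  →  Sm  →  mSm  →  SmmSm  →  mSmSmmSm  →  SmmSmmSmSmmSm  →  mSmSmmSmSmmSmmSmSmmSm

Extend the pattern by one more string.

SmmSmmSmSmmSmmSmSmmSmSmmSmmSmSmmSm

From term 3 onward, concatenate the second-to-last term with the last: m·Sm = mSm, Sm·mSm = SmmSm, …
Continuing: SmmSmmSmSmmSm · mSmSmmSmSmmSmmSmSmmSm gives term 8.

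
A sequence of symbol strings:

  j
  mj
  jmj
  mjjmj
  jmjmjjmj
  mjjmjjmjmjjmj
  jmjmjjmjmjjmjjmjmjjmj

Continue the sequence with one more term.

mjjmjjmjmjjmjjmjmjjmjmjjmjjmjmjjmj

From term 3 onward, concatenate the second-to-last term with the last: j·mj = jmj, mj·jmj = mjjmj, …
So term 8 is mjjmjjmjmjjmj·jmjmjjmjmjjmjjmjmjjmj.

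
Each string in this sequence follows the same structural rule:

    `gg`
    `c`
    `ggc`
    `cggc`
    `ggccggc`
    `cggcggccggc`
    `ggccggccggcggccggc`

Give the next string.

This is a Fibonacci-style word recurrence s(k) = s(k−2)·s(k−1): e.g. gg·c = ggc.
So term 8 is cggcggccggc·ggccggccggcggccggc.

cggcggccggcggccggccggcggccggc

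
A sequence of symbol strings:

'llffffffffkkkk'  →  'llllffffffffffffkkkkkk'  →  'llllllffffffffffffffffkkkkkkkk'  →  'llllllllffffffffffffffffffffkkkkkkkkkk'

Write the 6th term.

llllllllllllffffffffffffffffffffffffffffkkkkkkkkkkkkkk

Term n consists of 2n-2 l's, followed by 4n f's, followed by 2n k's, where the shown terms are n = 2, 3, 4, 5.
For term 6, n = 7, so the run lengths are 12, 28, 14.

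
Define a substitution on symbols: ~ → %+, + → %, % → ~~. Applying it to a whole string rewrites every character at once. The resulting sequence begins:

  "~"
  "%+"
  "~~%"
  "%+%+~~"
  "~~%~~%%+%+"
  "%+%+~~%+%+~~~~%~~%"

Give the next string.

~~%~~%%+%+~~%~~%%+%+%+%+~~%+%+~~

Applying the rule to each of the 18 symbols of %+%+~~%+%+~~~~%~~% gives the pieces ~~ % ~~ % %+ %+ ~~ % ~~ % %+ %+ %+ %+ ~~ %+ %+ ~~, which concatenate to the answer.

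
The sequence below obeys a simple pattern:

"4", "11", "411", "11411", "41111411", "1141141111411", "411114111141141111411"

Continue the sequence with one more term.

From term 3 onward, concatenate the second-to-last term with the last: 4·11 = 411, 11·411 = 11411, …
So term 8 is 1141141111411·411114111141141111411.

1141141111411411114111141141111411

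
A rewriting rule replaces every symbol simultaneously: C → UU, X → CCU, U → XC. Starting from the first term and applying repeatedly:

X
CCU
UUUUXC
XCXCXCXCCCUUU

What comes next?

Rewriting the 13 symbols of XCXCXCXCCCUUU one by one yields CCU UU CCU UU CCU UU CCU UU UU UU XC XC XC; concatenated:

CCUUUCCUUUCCUUUCCUUUUUUUXCXCXC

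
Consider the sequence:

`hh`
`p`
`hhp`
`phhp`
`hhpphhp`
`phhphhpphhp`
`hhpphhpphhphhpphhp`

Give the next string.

This is a Fibonacci-style word recurrence s(k) = s(k−2)·s(k−1): e.g. hh·p = hhp.
The next term joins phhphhpphhp and hhpphhpphhphhpphhp.

phhphhpphhphhpphhpphhphhpphhp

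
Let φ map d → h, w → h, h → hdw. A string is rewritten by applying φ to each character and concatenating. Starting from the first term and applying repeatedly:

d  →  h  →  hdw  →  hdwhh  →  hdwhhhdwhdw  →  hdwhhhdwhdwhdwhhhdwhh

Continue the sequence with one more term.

φ(hdwhhhdwhdwhdwhhhdwhh) expands symbol-by-symbol to hdw h h hdw hdw hdw h h hdw h h hdw h h hdw hdw hdw h h hdw hdw; joining the 21 pieces gives the next term.

hdwhhhdwhdwhdwhhhdwhhhdwhhhdwhdwhdwhhhdwhdw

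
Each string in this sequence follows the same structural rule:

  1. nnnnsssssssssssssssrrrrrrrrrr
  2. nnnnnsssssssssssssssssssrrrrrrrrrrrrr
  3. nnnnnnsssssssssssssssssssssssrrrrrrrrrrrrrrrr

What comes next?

nnnnnnnsssssssssssssssssssssssssssrrrrrrrrrrrrrrrrrrr

The n-th term is n+1 n's then 4n+3 s's then 3n+1 r's, where the shown terms are n = 3, 4, 5.
For the next term, n = 6, so the run lengths are 7, 27, 19.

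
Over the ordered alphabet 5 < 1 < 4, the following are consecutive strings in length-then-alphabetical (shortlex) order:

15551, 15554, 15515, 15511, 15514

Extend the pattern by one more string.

15545

Find the rightmost character of 15514 below 4, bump it to the next letter, and reset everything to its right to 5.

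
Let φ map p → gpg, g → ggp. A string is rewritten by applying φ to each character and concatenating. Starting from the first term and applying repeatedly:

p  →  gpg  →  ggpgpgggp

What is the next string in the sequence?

ggpggpgpgggpgpgggpggpggpgpg

Apply φ to ggpgpgggp symbol by symbol: g→ggp, g→ggp, p→gpg, g→ggp, p→gpg, g→ggp, g→ggp, g→ggp, p→gpg; joined: ggp ggp gpg ggp gpg ggp ggp ggp gpg.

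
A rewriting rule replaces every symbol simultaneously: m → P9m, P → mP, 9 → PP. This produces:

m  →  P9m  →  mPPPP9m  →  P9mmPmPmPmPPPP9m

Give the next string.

Rewriting the 16 symbols of P9mmPmPmPmPPPP9m one by one yields mP PP P9m P9m mP P9m mP P9m mP P9m mP mP mP mP PP P9m; concatenated:

mPPPP9mP9mmPP9mmPP9mmPP9mmPmPmPmPPPP9m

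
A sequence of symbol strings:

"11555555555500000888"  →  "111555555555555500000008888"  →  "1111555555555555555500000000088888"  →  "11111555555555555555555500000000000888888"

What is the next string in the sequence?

Term n consists of n-1 1's, followed by 3n+1 5's, followed by 2n-1 0's, followed by n 8's, where the shown terms are n = 3, 4, 5, 6.
Setting n = 7 gives 6, 22, 13, 7 characters in each block.

111111555555555555555555555500000000000008888888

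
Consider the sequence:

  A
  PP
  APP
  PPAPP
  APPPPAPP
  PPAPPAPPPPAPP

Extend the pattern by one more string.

APPPPAPPPPAPPAPPPPAPP

Each term (from the third on) is the two preceding terms concatenated in order: term 3 = A·PP = APP.
The next term joins APPPPAPP and PPAPPAPPPPAPP.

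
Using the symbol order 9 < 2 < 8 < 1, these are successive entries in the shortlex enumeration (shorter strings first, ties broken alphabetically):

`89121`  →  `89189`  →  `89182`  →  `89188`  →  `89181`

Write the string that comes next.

Treat 89181 as a base-4 numeral over the given alphabet and add one, carrying through any trailing 1's.

89119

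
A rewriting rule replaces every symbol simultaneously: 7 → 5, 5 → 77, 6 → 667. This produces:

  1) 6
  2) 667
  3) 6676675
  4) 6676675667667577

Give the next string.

Replace each of the 16 characters of 6676675667667577 in place — 667 667 5 667 667 5 77 667 667 5 667 667 5 77 5 5 — and concatenate.

6676675667667577667667566766757755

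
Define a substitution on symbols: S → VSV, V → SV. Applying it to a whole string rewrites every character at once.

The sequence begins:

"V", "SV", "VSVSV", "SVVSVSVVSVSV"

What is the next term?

VSVSVSVVSVSVVSVSVSVVSVSVVSVSV

Rewriting each symbol of SVVSVSVVSVSV: S→VSV, V→SV, V→SV, S→VSV, V→SV, S→VSV, V→SV, V→SV, S→VSV, V→SV, S→VSV, V→SV, which concatenates to VSV SV SV VSV SV VSV SV SV VSV SV VSV SV.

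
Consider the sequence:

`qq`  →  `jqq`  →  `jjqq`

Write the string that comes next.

Each term is the previous one with j prepended.
Applying this once more to jjqq:

jjjqq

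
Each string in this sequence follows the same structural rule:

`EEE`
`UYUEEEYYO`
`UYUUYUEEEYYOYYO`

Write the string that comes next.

Each term wraps the previous one in UYU on the left and YYO on the right.
So the next term is UYU·UYUUYUEEEYYOYYO·YYO.

UYUUYUUYUEEEYYOYYOYYO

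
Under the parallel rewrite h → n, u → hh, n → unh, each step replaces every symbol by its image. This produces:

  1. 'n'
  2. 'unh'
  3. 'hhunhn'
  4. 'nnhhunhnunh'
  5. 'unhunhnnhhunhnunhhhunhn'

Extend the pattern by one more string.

Applying the rule to each of the 23 symbols of unhunhnnhhunhnunhhhunhn gives the pieces hh unh n hh unh n unh unh n n hh unh n unh hh unh n n n hh unh n unh, which concatenate to the answer.

hhunhnhhunhnunhunhnnhhunhnunhhhunhnnnhhunhnunh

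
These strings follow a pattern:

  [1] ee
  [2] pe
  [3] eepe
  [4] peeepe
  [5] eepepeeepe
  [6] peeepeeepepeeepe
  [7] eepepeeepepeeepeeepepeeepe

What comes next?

Each term (from the third on) is the two preceding terms concatenated in order: term 3 = ee·pe = eepe.
The next term joins peeepeeepepeeepe and eepepeeepepeeepeeepepeeepe.

peeepeeepepeeepeeepepeeepepeeepeeepepeeepe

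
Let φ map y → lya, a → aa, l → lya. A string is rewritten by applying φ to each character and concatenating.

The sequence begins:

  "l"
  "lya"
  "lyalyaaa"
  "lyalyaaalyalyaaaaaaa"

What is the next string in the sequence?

Applying the rule to each of the 20 symbols of lyalyaaalyalyaaaaaaa gives the pieces lya lya aa lya lya aa aa aa lya lya aa lya lya aa aa aa aa aa aa aa, which concatenate to the answer.

lyalyaaalyalyaaaaaaalyalyaaalyalyaaaaaaaaaaaaaaa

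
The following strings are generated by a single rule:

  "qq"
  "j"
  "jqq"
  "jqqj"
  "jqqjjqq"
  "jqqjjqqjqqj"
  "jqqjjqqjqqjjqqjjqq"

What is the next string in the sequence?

Each term (from the third on) is the previous term followed by the one before it: term 3 = j·qq = jqq.
The next term joins jqqjjqqjqqjjqqjjqq and jqqjjqqjqqj.

jqqjjqqjqqjjqqjjqqjqqjjqqjqqj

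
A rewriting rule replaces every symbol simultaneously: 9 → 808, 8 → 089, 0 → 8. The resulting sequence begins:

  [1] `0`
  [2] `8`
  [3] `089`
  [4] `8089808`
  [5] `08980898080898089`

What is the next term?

80898080898089808089808980898080898089808

φ(08980898080898089) expands symbol-by-symbol to 8 089 808 089 8 089 808 089 8 089 8 089 808 089 8 089 808; joining the 17 pieces gives the next term.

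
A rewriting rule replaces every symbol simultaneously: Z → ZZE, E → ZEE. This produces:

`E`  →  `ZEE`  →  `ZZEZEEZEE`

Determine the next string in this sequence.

ZZEZZEZEEZZEZEEZEEZZEZEEZEE

Rewriting each symbol of ZZEZEEZEE: Z→ZZE, Z→ZZE, E→ZEE, Z→ZZE, E→ZEE, E→ZEE, Z→ZZE, E→ZEE, E→ZEE, which concatenates to ZZE ZZE ZEE ZZE ZEE ZEE ZZE ZEE ZEE.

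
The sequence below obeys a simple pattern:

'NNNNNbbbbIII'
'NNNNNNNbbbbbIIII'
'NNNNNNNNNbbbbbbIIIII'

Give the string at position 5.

The n-th term is 2n+1 N's then n+2 b's then n+1 I's, where the shown terms are n = 2, 3, 4.
At n = 6 the blocks have lengths 13, 8, 7.

NNNNNNNNNNNNNbbbbbbbbIIIIIII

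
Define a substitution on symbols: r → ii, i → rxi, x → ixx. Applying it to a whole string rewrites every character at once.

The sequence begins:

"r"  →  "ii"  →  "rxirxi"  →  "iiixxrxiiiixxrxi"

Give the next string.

rxirxirxiixxixxiiixxrxirxirxirxiixxixxiiixxrxi

Applying the rule to each of the 16 symbols of iiixxrxiiiixxrxi gives the pieces rxi rxi rxi ixx ixx ii ixx rxi rxi rxi rxi ixx ixx ii ixx rxi, which concatenate to the answer.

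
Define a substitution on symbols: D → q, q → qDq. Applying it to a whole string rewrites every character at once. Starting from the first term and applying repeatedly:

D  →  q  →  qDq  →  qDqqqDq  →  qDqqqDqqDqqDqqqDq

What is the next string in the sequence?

Applying the rule to each of the 17 symbols of qDqqqDqqDqqDqqqDq gives the pieces qDq q qDq qDq qDq q qDq qDq q qDq qDq q qDq qDq qDq q qDq, which concatenate to the answer.

qDqqqDqqDqqDqqqDqqDqqqDqqDqqqDqqDqqDqqqDq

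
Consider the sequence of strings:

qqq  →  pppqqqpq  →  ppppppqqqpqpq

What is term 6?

pppppppppppppppqqqpqpqpqpqpq

Every step adds ppp to the front and pq to the end of the previous string.
From ppppppqqqpqpq, 3 further steps: ppppppqqqpqpq → pppppppppqqqpqpqpq → ppppppppppppqqqpqpqpqpq → (answer).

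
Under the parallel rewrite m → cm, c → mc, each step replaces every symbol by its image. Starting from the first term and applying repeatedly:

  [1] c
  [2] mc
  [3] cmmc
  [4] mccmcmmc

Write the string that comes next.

Expanding mccmcmmc: m→cm, c→mc, c→mc, m→cm, c→mc, m→cm, m→cm, c→mc. Concatenated: cm mc mc cm mc cm cm mc.

cmmcmccmmccmcmmc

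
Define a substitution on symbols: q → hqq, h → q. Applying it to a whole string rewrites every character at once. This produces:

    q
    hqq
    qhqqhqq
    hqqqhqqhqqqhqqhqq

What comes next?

Rewriting the 17 symbols of hqqqhqqhqqqhqqhqq one by one yields q hqq hqq hqq q hqq hqq q hqq hqq hqq q hqq hqq q hqq hqq; concatenated:

qhqqhqqhqqqhqqhqqqhqqhqqhqqqhqqhqqqhqqhqq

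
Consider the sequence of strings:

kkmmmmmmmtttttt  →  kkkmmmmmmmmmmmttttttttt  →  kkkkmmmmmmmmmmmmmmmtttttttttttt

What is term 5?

kkkkkkmmmmmmmmmmmmmmmmmmmmmmmtttttttttttttttttt

Each string has the form k^{n+1} m^{4n+3} t^{3n+3} (n = 1, 2, …).
At n = 5 the blocks have lengths 6, 23, 18.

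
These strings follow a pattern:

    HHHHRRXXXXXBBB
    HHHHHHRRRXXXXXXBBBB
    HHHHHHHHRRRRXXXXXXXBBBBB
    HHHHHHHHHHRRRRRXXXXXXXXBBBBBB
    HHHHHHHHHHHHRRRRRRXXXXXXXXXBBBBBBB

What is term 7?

HHHHHHHHHHHHHHHHRRRRRRRRXXXXXXXXXXXBBBBBBBBB

Reading off run lengths: H runs 4, 6, 8, 10, 12; R runs 2, 3, 4, 5, 6; X runs 5, 6, 7, 8, 9; B runs 3, 4, 5, 6, 7 — each is linear in n, where the shown terms are n = 2, 3, 4, 5, 6.
For term 7, n = 8, so the run lengths are 16, 8, 11, 9.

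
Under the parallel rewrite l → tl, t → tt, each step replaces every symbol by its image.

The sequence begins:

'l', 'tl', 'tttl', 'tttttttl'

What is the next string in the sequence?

tttttttttttttttl

Rewriting each symbol of tttttttl: t→tt, t→tt, t→tt, t→tt, t→tt, t→tt, t→tt, l→tl, which concatenates to tt tt tt tt tt tt tt tl.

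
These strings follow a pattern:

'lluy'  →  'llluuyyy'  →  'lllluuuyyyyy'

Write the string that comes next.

llllluuuuyyyyyyy

Reading off run lengths: l runs 2, 3, 4; u runs 1, 2, 3; y runs 1, 3, 5 — each is linear in n (n = 1, 2, …).
Setting n = 4 gives 5, 4, 7 characters in each block.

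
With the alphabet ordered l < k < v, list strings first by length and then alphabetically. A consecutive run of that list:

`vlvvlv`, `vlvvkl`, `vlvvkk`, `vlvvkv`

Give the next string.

The successor of vlvvkv increments the rightmost position that isn't already v and resets every position after it to l.

vlvvvl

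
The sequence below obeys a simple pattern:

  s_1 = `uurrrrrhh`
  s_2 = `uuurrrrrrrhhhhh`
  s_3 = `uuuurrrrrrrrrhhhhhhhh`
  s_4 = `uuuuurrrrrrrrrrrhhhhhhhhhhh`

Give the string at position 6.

uuuuuuurrrrrrrrrrrrrrrhhhhhhhhhhhhhhhhh

Term n consists of n+1 u's, followed by 2n+3 r's, followed by 3n-1 h's (n = 1, 2, …).
At n = 6 the blocks have lengths 7, 15, 17.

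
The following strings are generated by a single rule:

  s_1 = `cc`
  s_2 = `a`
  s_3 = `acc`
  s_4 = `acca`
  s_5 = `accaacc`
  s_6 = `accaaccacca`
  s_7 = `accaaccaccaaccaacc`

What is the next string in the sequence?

From term 3 onward, concatenate the last term with the second-to-last: a·cc = acc, acc·a = acca, …
The next term joins accaaccaccaaccaacc and accaaccacca.

accaaccaccaaccaaccaccaaccacca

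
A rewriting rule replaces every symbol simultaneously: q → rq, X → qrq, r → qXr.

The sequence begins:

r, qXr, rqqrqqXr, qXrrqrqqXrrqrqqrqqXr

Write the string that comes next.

rqqrqqXrqXrrqqXrrqrqqrqqXrqXrrqqXrrqrqqXrrqrqqrqqXr

Applying the rule to each of the 20 symbols of qXrrqrqqXrrqrqqrqqXr gives the pieces rq qrq qXr qXr rq qXr rq rq qrq qXr qXr rq qXr rq rq qXr rq rq qrq qXr, which concatenate to the answer.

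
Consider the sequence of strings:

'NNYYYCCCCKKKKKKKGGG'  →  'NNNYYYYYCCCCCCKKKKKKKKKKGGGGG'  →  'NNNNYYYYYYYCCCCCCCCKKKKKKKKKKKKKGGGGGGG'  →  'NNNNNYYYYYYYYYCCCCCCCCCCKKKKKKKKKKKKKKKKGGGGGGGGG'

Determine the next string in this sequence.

Each string has the form N^{n} Y^{2n-1} C^{2n} K^{3n+1} G^{2n-1}, where the shown terms are n = 2, 3, 4, 5.
Setting n = 6 gives 6, 11, 12, 19, 11 characters in each block.

NNNNNNYYYYYYYYYYYCCCCCCCCCCCCKKKKKKKKKKKKKKKKKKKGGGGGGGGGGG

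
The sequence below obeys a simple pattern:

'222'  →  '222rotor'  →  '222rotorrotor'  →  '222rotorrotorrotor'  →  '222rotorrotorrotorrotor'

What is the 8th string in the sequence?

The strings grow by a fixed suffix rotor each time.
From 222rotorrotorrotorrotor, 3 further steps: 222rotorrotorrotorrotor → 222rotorrotorrotorrotorrotor → 222rotorrotorrotorrotorrotorrotor → (answer).

222rotorrotorrotorrotorrotorrotorrotor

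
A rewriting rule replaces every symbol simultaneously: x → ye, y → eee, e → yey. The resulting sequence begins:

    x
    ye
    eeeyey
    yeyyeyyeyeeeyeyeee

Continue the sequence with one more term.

Applying the rule to each of the 18 symbols of yeyyeyyeyeeeyeyeee gives the pieces eee yey eee eee yey eee eee yey eee yey yey yey eee yey eee yey yey yey, which concatenate to the answer.

eeeyeyeeeeeeyeyeeeeeeyeyeeeyeyyeyyeyeeeyeyeeeyeyyeyyey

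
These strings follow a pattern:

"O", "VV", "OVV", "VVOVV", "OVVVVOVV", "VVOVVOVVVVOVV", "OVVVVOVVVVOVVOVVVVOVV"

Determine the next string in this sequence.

Each term (from the third on) is the two preceding terms concatenated in order: term 3 = O·VV = OVV.
Continuing: VVOVVOVVVVOVV · OVVVVOVVVVOVVOVVVVOVV gives term 8.

VVOVVOVVVVOVVOVVVVOVVVVOVVOVVVVOVV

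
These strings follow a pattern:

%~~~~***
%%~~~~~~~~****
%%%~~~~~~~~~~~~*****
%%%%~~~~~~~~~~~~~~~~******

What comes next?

%%%%%~~~~~~~~~~~~~~~~~~~~*******

The n-th term is n %'s then 4n ~'s then n+2 *'s (n = 1, 2, …).
Setting n = 5 gives 5, 20, 7 characters in each block.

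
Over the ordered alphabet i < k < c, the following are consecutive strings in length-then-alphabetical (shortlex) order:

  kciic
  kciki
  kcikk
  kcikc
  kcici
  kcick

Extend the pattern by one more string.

kcicc

The successor of kcick increments the rightmost position that isn't already c and resets every position after it to i.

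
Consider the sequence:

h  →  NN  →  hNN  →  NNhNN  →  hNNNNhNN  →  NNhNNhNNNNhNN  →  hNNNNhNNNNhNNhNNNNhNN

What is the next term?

NNhNNhNNNNhNNhNNNNhNNNNhNNhNNNNhNN

Each term (from the third on) is the two preceding terms concatenated in order: term 3 = h·NN = hNN.
So term 8 is NNhNNhNNNNhNN·hNNNNhNNNNhNNhNNNNhNN.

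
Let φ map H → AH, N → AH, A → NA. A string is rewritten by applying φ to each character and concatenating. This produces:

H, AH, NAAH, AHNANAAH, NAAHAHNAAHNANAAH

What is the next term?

AHNANAAHNAAHAHNANAAHAHNAAHNANAAH

Applying the rule to each of the 16 symbols of NAAHAHNAAHNANAAH gives the pieces AH NA NA AH NA AH AH NA NA AH AH NA AH NA NA AH, which concatenate to the answer.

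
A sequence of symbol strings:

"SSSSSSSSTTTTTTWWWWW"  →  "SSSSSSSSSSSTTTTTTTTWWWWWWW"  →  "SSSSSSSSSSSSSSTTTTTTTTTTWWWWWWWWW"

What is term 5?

SSSSSSSSSSSSSSSSSSSSTTTTTTTTTTTTTTWWWWWWWWWWWWW

The n-th term is 3n+2 S's then 2n+2 T's then 2n+1 W's, where the shown terms are n = 2, 3, 4.
Setting n = 6 gives 20, 14, 13 characters in each block.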